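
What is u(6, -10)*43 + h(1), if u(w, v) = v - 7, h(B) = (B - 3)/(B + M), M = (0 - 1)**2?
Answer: -732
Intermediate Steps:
M = 1 (M = (-1)**2 = 1)
h(B) = (-3 + B)/(1 + B) (h(B) = (B - 3)/(B + 1) = (-3 + B)/(1 + B))
u(w, v) = -7 + v
u(6, -10)*43 + h(1) = (-7 - 10)*43 + (-3 + 1)/(1 + 1) = -17*43 - 2/2 = -731 + (1/2)*(-2) = -731 - 1 = -732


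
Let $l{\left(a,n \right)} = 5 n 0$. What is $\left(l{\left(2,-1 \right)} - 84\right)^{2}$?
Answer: $7056$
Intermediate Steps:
$l{\left(a,n \right)} = 0$
$\left(l{\left(2,-1 \right)} - 84\right)^{2} = \left(0 - 84\right)^{2} = \left(-84\right)^{2} = 7056$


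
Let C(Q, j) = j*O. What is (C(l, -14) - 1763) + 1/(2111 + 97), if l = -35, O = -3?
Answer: -3799967/2208 ≈ -1721.0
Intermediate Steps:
C(Q, j) = -3*j (C(Q, j) = j*(-3) = -3*j)
(C(l, -14) - 1763) + 1/(2111 + 97) = (-3*(-14) - 1763) + 1/(2111 + 97) = (42 - 1763) + 1/2208 = -1721 + 1/2208 = -3799967/2208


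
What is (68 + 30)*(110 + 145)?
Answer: 24990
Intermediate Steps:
(68 + 30)*(110 + 145) = 98*255 = 24990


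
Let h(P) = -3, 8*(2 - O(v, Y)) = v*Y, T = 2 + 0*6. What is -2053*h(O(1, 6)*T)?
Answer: 6159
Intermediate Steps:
T = 2 (T = 2 + 0 = 2)
O(v, Y) = 2 - Y*v/8 (O(v, Y) = 2 - v*Y/8 = 2 - Y*v/8)
-2053*h(O(1, 6)*T) = -2053*(-3) = 6159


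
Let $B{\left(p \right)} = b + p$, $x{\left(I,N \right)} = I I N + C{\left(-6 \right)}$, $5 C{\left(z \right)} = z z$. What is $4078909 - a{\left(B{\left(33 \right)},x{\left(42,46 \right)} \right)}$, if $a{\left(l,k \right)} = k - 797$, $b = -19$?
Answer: $\frac{19992774}{5} \approx 3.9986 \cdot 10^{6}$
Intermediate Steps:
$C{\left(z \right)} = \frac{z^{2}}{5}$ ($C{\left(z \right)} = \frac{z z}{5} = \frac{z^{2}}{5}$)
$x{\left(I,N \right)} = \frac{36}{5} + N I^{2}$ ($x{\left(I,N \right)} = I I N + \frac{\left(-6\right)^{2}}{5} = I^{2} N + \frac{1}{5} \cdot 36 = N I^{2} + \frac{36}{5} = \frac{36}{5} + N I^{2}$)
$B{\left(p \right)} = -19 + p$
$a{\left(l,k \right)} = -797 + k$
$4078909 - a{\left(B{\left(33 \right)},x{\left(42,46 \right)} \right)} = 4078909 - \left(-797 + \left(\frac{36}{5} + 46 \cdot 42^{2}\right)\right) = 4078909 - \left(-797 + \left(\frac{36}{5} + 46 \cdot 1764\right)\right) = 4078909 - \left(-797 + \left(\frac{36}{5} + 81144\right)\right) = 4078909 - \left(-797 + \frac{405756}{5}\right) = 4078909 - \frac{401771}{5} = \frac{19992774}{5}$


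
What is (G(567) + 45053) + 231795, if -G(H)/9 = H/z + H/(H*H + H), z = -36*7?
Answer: 157261157/568 ≈ 2.7687e+5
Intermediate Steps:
z = -252
G(H) = H/28 - 9*H/(H + H²) (G(H) = -9*(H/(-252) + H/(H*H + H)) = -9*(H*(-1/252) + H/(H² + H)) = -9*(-H/252 + H/(H + H²)) = H/28 - 9*H/(H + H²))
(G(567) + 45053) + 231795 = ((-252 + 567 + 567²)/(28*(1 + 567)) + 45053) + 231795 = ((1/28)*(-252 + 567 + 321489)/568 + 45053) + 231795 = ((1/28)*(1/568)*321804 + 45053) + 231795 = (11493/568 + 45053) + 231795 = 25601597/568 + 231795 = 157261157/568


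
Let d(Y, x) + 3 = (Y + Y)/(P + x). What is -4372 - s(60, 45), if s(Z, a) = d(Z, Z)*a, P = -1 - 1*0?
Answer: -255383/59 ≈ -4328.5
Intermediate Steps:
P = -1 (P = -1 + 0 = -1)
d(Y, x) = -3 + 2*Y/(-1 + x) (d(Y, x) = -3 + (Y + Y)/(-1 + x) = -3 + (2*Y)/(-1 + x) = -3 + 2*Y/(-1 + x))
s(Z, a) = a*(3 - Z)/(-1 + Z) (s(Z, a) = ((3 - 3*Z + 2*Z)/(-1 + Z))*a = ((3 - Z)/(-1 + Z))*a = a*(3 - Z)/(-1 + Z))
-4372 - s(60, 45) = -4372 - 45*(3 - 1*60)/(-1 + 60) = -4372 - 45*(3 - 60)/59 = -4372 - 45*(-57)/59 = -4372 - 1*(-2565/59) = -4372 + 2565/59 = -255383/59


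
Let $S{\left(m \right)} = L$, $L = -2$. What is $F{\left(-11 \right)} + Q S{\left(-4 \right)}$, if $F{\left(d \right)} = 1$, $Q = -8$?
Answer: $17$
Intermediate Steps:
$S{\left(m \right)} = -2$
$F{\left(-11 \right)} + Q S{\left(-4 \right)} = 1 - -16 = 1 + 16 = 17$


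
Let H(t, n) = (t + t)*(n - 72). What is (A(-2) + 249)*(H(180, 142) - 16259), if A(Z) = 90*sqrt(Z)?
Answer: 2226309 + 804690*I*sqrt(2) ≈ 2.2263e+6 + 1.138e+6*I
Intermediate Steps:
H(t, n) = 2*t*(-72 + n) (H(t, n) = (2*t)*(-72 + n) = 2*t*(-72 + n))
(A(-2) + 249)*(H(180, 142) - 16259) = (90*sqrt(-2) + 249)*(2*180*(-72 + 142) - 16259) = (90*(I*sqrt(2)) + 249)*(2*180*70 - 16259) = (90*I*sqrt(2) + 249)*(25200 - 16259) = (249 + 90*I*sqrt(2))*8941 = 2226309 + 804690*I*sqrt(2)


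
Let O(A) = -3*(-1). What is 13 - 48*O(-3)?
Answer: -131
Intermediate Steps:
O(A) = 3
13 - 48*O(-3) = 13 - 48*3 = 13 - 144 = -131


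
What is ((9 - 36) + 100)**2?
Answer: 5329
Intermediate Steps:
((9 - 36) + 100)**2 = (-27 + 100)**2 = 73**2 = 5329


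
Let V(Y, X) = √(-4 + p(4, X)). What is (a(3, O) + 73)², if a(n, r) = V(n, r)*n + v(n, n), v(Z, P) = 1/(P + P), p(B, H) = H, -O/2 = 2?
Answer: 190129/36 + 878*I*√2 ≈ 5281.4 + 1241.7*I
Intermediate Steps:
O = -4 (O = -2*2 = -4)
V(Y, X) = √(-4 + X)
v(Z, P) = 1/(2*P)
a(n, r) = 1/(2*n) + n*√(-4 + r) (a(n, r) = √(-4 + r)*n + 1/(2*n) = n*√(-4 + r) + 1/(2*n) = 1/(2*n) + n*√(-4 + r))
(a(3, O) + 73)² = (((½)/3 + 3*√(-4 - 4)) + 73)² = (((½)*(⅓) + 3*√(-8)) + 73)² = ((⅙ + 3*(2*I*√2)) + 73)² = ((⅙ + 6*I*√2) + 73)² = (439/6 + 6*I*√2)²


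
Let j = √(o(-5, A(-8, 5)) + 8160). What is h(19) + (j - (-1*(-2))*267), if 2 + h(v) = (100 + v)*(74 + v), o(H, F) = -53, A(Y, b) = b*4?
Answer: 10531 + 11*√67 ≈ 10621.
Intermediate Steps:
A(Y, b) = 4*b
h(v) = -2 + (74 + v)*(100 + v) (h(v) = -2 + (100 + v)*(74 + v) = -2 + (74 + v)*(100 + v))
j = 11*√67 (j = √(-53 + 8160) = √8107 = 11*√67 ≈ 90.039)
h(19) + (j - (-1*(-2))*267) = (7398 + 19² + 174*19) + (11*√67 - (-1*(-2))*267) = (7398 + 361 + 3306) + (11*√67 - 2*267) = 11065 + (11*√67 - 1*534) = 11065 + (11*√67 - 534) = 11065 + (-534 + 11*√67) = 10531 + 11*√67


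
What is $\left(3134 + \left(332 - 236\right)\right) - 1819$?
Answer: $1411$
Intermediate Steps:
$\left(3134 + \left(332 - 236\right)\right) - 1819 = \left(3134 + 96\right) - 1819 = 3230 - 1819 = 1411$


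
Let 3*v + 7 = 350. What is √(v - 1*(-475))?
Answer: 2*√1326/3 ≈ 24.276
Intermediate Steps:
v = 343/3 (v = -7/3 + (⅓)*350 = -7/3 + 350/3 = 343/3 ≈ 114.33)
√(v - 1*(-475)) = √(343/3 - 1*(-475)) = √(343/3 + 475) = √(1768/3) = 2*√1326/3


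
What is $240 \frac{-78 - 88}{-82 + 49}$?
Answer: $\frac{13280}{11} \approx 1207.3$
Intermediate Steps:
$240 \frac{-78 - 88}{-82 + 49} = 240 \left(- \frac{166}{-33}\right) = 240 \left(\left(-166\right) \left(- \frac{1}{33}\right)\right) = 240 \cdot \frac{166}{33} = \frac{13280}{11}$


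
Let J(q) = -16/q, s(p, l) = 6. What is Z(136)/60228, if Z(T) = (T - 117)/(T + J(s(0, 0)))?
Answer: 19/8030400 ≈ 2.3660e-6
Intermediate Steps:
Z(T) = (-117 + T)/(-8/3 + T) (Z(T) = (T - 117)/(T - 16/6) = (-117 + T)/(T - 16*⅙) = (-117 + T)/(T - 8/3) = (-117 + T)/(-8/3 + T))
Z(136)/60228 = (3*(-117 + 136)/(-8 + 3*136))/60228 = (3*19/(-8 + 408))*(1/60228) = (3*19/400)*(1/60228) = (3*(1/400)*19)*(1/60228) = (57/400)*(1/60228) = 19/8030400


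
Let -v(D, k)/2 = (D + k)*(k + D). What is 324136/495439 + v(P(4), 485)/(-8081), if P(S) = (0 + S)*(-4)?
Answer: 220573858774/4003642559 ≈ 55.093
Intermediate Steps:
P(S) = -4*S (P(S) = S*(-4) = -4*S)
v(D, k) = -2*(D + k)² (v(D, k) = -2*(D + k)*(k + D) = -2*(D + k)*(D + k) = -2*(D + k)²)
324136/495439 + v(P(4), 485)/(-8081) = 324136/495439 - 2*(-4*4 + 485)²/(-8081) = 324136*(1/495439) - 2*(-16 + 485)²*(-1/8081) = 324136/495439 - 2*469²*(-1/8081) = 324136/495439 - 2*219961*(-1/8081) = 324136/495439 - 439922*(-1/8081) = 324136/495439 + 439922/8081 = 220573858774/4003642559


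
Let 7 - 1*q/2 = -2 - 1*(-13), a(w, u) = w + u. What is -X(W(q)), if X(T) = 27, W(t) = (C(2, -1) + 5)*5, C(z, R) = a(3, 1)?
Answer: -27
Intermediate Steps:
a(w, u) = u + w
q = -8 (q = 14 - 2*(-2 - 1*(-13)) = 14 - 2*(-2 + 13) = 14 - 2*11 = 14 - 22 = -8)
C(z, R) = 4 (C(z, R) = 1 + 3 = 4)
W(t) = 45 (W(t) = (4 + 5)*5 = 9*5 = 45)
-X(W(q)) = -1*27 = -27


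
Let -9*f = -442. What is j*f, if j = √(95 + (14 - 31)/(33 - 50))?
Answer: 1768*√6/9 ≈ 481.19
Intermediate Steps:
f = 442/9 (f = -⅑*(-442) = 442/9 ≈ 49.111)
j = 4*√6 (j = √(95 - 17/(-17)) = √(95 - 17*(-1/17)) = √(95 + 1) = √96 = 4*√6 ≈ 9.7980)
j*f = (4*√6)*(442/9) = 1768*√6/9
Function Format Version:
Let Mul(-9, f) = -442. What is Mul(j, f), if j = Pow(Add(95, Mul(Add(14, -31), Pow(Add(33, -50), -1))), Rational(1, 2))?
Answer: Mul(Rational(1768, 9), Pow(6, Rational(1, 2))) ≈ 481.19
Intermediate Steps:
f = Rational(442, 9) (f = Mul(Rational(-1, 9), -442) = Rational(442, 9) ≈ 49.111)
j = Mul(4, Pow(6, Rational(1, 2))) (j = Pow(Add(95, Mul(-17, Pow(-17, -1))), Rational(1, 2)) = Pow(Add(95, Mul(-17, Rational(-1, 17))), Rational(1, 2)) = Pow(Add(95, 1), Rational(1, 2)) = Pow(96, Rational(1, 2)) = Mul(4, Pow(6, Rational(1, 2))) ≈ 9.7980)
Mul(j, f) = Mul(Mul(4, Pow(6, Rational(1, 2))), Rational(442, 9)) = Mul(Rational(1768, 9), Pow(6, Rational(1, 2)))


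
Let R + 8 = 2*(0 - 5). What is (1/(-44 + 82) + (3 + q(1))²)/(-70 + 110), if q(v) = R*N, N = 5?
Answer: 287623/1520 ≈ 189.23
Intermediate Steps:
R = -18 (R = -8 + 2*(0 - 5) = -8 + 2*(-5) = -8 - 10 = -18)
q(v) = -90 (q(v) = -18*5 = -90)
(1/(-44 + 82) + (3 + q(1))²)/(-70 + 110) = (1/(-44 + 82) + (3 - 90)²)/(-70 + 110) = (1/38 + (-87)²)/40 = (1/38 + 7569)/40 = (1/40)*(287623/38) = 287623/1520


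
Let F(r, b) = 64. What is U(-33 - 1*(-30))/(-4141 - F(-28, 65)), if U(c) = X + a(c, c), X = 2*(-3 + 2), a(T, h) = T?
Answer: 1/841 ≈ 0.0011891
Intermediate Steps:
X = -2 (X = 2*(-1) = -2)
U(c) = -2 + c
U(-33 - 1*(-30))/(-4141 - F(-28, 65)) = (-2 + (-33 - 1*(-30)))/(-4141 - 1*64) = (-2 + (-33 + 30))/(-4141 - 64) = (-2 - 3)/(-4205) = -5*(-1/4205) = 1/841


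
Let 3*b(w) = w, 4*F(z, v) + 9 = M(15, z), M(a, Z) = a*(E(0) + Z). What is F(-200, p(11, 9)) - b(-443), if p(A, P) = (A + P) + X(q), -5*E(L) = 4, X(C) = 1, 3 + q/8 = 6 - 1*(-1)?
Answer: -7291/12 ≈ -607.58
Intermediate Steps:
q = 32 (q = -24 + 8*(6 - 1*(-1)) = -24 + 8*(6 + 1) = -24 + 8*7 = -24 + 56 = 32)
E(L) = -⅘ (E(L) = -⅕*4 = -⅘)
p(A, P) = 1 + A + P (p(A, P) = (A + P) + 1 = 1 + A + P)
M(a, Z) = a*(-⅘ + Z)
F(z, v) = -21/4 + 15*z/4 (F(z, v) = -9/4 + ((⅕)*15*(-4 + 5*z))/4 = -9/4 + (-12 + 15*z)/4 = -9/4 + (-3 + 15*z/4) = -21/4 + 15*z/4)
b(w) = w/3
F(-200, p(11, 9)) - b(-443) = (-21/4 + (15/4)*(-200)) - (-443)/3 = (-21/4 - 750) - 1*(-443/3) = -3021/4 + 443/3 = -7291/12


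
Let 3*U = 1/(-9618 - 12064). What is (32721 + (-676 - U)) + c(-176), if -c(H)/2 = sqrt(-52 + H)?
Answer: 2084399071/65046 - 4*I*sqrt(57) ≈ 32045.0 - 30.199*I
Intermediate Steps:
c(H) = -2*sqrt(-52 + H)
U = -1/65046 (U = 1/(3*(-9618 - 12064)) = (1/3)/(-21682) = (1/3)*(-1/21682) = -1/65046 ≈ -1.5374e-5)
(32721 + (-676 - U)) + c(-176) = (32721 + (-676 - 1*(-1/65046))) - 2*sqrt(-52 - 176) = (32721 + (-676 + 1/65046)) - 4*I*sqrt(57) = (32721 - 43971095/65046) - 4*I*sqrt(57) = 2084399071/65046 - 4*I*sqrt(57)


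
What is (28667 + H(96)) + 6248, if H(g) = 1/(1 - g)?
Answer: 3316924/95 ≈ 34915.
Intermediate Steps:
(28667 + H(96)) + 6248 = (28667 - 1/(-1 + 96)) + 6248 = (28667 - 1/95) + 6248 = 2723364/95 + 6248 = 3316924/95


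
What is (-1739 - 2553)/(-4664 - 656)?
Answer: 1073/1330 ≈ 0.80677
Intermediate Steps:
(-1739 - 2553)/(-4664 - 656) = -4292/(-5320) = -4292*(-1/5320) = 1073/1330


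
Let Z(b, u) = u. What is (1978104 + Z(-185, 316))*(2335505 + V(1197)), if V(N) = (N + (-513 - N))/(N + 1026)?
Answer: 60067921492040/13 ≈ 4.6206e+12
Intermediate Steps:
V(N) = -513/(1026 + N)
(1978104 + Z(-185, 316))*(2335505 + V(1197)) = (1978104 + 316)*(2335505 - 513/(1026 + 1197)) = 1978420*(2335505 - 513/2223) = 1978420*(2335505 - 513*1/2223) = 1978420*(2335505 - 3/13) = 1978420*(30361562/13) = 60067921492040/13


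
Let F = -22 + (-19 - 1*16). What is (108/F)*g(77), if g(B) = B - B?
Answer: 0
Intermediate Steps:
F = -57 (F = -22 + (-19 - 16) = -22 - 35 = -57)
g(B) = 0
(108/F)*g(77) = (108/(-57))*0 = (108*(-1/57))*0 = -36/19*0 = 0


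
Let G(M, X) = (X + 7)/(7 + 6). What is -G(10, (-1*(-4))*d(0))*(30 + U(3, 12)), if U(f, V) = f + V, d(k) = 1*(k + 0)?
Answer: -315/13 ≈ -24.231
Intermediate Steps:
d(k) = k (d(k) = 1*k = k)
G(M, X) = 7/13 + X/13 (G(M, X) = (7 + X)/13 = (7 + X)*(1/13) = 7/13 + X/13)
U(f, V) = V + f
-G(10, (-1*(-4))*d(0))*(30 + U(3, 12)) = -(7/13 + (-1*(-4)*0)/13)*(30 + (12 + 3)) = -(7/13 + (4*0)/13)*(30 + 15) = -(7/13 + (1/13)*0)*45 = -(7/13 + 0)*45 = -7*45/13 = -1*315/13 = -315/13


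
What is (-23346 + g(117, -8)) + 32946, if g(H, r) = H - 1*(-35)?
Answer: 9752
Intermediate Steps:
g(H, r) = 35 + H (g(H, r) = H + 35 = 35 + H)
(-23346 + g(117, -8)) + 32946 = (-23346 + (35 + 117)) + 32946 = (-23346 + 152) + 32946 = -23194 + 32946 = 9752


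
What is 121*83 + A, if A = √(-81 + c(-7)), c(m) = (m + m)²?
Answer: 10043 + √115 ≈ 10054.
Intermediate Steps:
c(m) = 4*m² (c(m) = (2*m)² = 4*m²)
A = √115 (A = √(-81 + 4*(-7)²) = √(-81 + 4*49) = √(-81 + 196) = √115 ≈ 10.724)
121*83 + A = 121*83 + √115 = 10043 + √115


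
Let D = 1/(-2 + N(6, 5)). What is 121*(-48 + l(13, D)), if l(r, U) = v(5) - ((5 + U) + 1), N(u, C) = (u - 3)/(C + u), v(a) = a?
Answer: -111320/19 ≈ -5858.9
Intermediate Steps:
N(u, C) = (-3 + u)/(C + u)
D = -11/19 (D = 1/(-2 + (-3 + 6)/(5 + 6)) = 1/(-2 + 3/11) = 1/(-19/11) = -11/19 ≈ -0.57895)
l(r, U) = -1 - U (l(r, U) = 5 - ((5 + U) + 1) = 5 - (6 + U) = 5 + (-6 - U) = -1 - U)
121*(-48 + l(13, D)) = 121*(-48 + (-1 - 1*(-11/19))) = 121*(-48 + (-1 + 11/19)) = 121*(-48 - 8/19) = 121*(-920/19) = -111320/19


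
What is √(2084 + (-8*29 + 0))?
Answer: 2*√463 ≈ 43.035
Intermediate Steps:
√(2084 + (-8*29 + 0)) = √(2084 + (-232 + 0)) = √(2084 - 232) = √1852 = 2*√463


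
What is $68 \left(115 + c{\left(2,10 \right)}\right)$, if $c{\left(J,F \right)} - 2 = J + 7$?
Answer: $8568$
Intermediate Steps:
$c{\left(J,F \right)} = 9 + J$ ($c{\left(J,F \right)} = 2 + \left(J + 7\right) = 2 + \left(7 + J\right) = 9 + J$)
$68 \left(115 + c{\left(2,10 \right)}\right) = 68 \left(115 + \left(9 + 2\right)\right) = 68 \left(115 + 11\right) = 68 \cdot 126 = 8568$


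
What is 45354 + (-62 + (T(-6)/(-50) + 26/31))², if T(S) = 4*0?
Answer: 47180010/961 ≈ 49095.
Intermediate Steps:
T(S) = 0
45354 + (-62 + (T(-6)/(-50) + 26/31))² = 45354 + (-62 + (0/(-50) + 26/31))² = 45354 + (-62 + (0*(-1/50) + 26*(1/31)))² = 45354 + (-62 + (0 + 26/31))² = 45354 + (-62 + 26/31)² = 45354 + (-1896/31)² = 45354 + 3594816/961 = 47180010/961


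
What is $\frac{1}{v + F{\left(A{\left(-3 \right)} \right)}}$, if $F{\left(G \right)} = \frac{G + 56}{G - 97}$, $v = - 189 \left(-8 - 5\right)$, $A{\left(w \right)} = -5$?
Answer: $\frac{2}{4913} \approx 0.00040708$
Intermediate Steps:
$v = 2457$ ($v = \left(-189\right) \left(-13\right) = 2457$)
$F{\left(G \right)} = \frac{56 + G}{-97 + G}$
$\frac{1}{v + F{\left(A{\left(-3 \right)} \right)}} = \frac{1}{2457 + \frac{56 - 5}{-97 - 5}} = \frac{1}{2457 + \frac{1}{-102} \cdot 51} = \frac{1}{2457 - \frac{1}{2}} = \frac{1}{\frac{4913}{2}} = \frac{2}{4913}$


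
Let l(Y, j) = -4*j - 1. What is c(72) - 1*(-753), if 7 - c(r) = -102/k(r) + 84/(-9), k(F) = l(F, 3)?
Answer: 29698/39 ≈ 761.49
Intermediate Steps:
l(Y, j) = -1 - 4*j
k(F) = -13 (k(F) = -1 - 4*3 = -1 - 12 = -13)
c(r) = 331/39 (c(r) = 7 - (-102/(-13) + 84/(-9)) = 7 - (-102*(-1/13) + 84*(-1/9)) = 7 - (102/13 - 28/3) = 7 - 1*(-58/39) = 7 + 58/39 = 331/39)
c(72) - 1*(-753) = 331/39 - 1*(-753) = 331/39 + 753 = 29698/39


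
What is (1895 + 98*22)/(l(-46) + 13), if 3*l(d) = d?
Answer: -12153/7 ≈ -1736.1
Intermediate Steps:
l(d) = d/3
(1895 + 98*22)/(l(-46) + 13) = (1895 + 98*22)/((⅓)*(-46) + 13) = (1895 + 2156)/(-46/3 + 13) = 4051/(-7/3) = 4051*(-3/7) = -12153/7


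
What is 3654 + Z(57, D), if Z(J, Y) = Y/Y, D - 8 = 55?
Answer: 3655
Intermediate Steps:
D = 63 (D = 8 + 55 = 63)
Z(J, Y) = 1
3654 + Z(57, D) = 3654 + 1 = 3655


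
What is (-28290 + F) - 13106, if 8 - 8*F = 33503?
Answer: -364663/8 ≈ -45583.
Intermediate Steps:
F = -33495/8 (F = 1 - ⅛*33503 = 1 - 33503/8 = -33495/8 ≈ -4186.9)
(-28290 + F) - 13106 = (-28290 - 33495/8) - 13106 = -259815/8 - 13106 = -364663/8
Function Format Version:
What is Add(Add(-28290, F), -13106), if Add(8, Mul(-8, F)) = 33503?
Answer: Rational(-364663, 8) ≈ -45583.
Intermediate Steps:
F = Rational(-33495, 8) (F = Add(1, Mul(Rational(-1, 8), 33503)) = Add(1, Rational(-33503, 8)) = Rational(-33495, 8) ≈ -4186.9)
Add(Add(-28290, F), -13106) = Add(Add(-28290, Rational(-33495, 8)), -13106) = Add(Rational(-259815, 8), -13106) = Rational(-364663, 8)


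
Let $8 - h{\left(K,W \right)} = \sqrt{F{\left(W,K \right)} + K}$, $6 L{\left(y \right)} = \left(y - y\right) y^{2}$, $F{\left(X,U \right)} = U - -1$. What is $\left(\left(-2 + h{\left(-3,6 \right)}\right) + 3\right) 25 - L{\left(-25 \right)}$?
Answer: $225 - 25 i \sqrt{5} \approx 225.0 - 55.902 i$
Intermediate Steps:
$F{\left(X,U \right)} = 1 + U$ ($F{\left(X,U \right)} = U + 1 = 1 + U$)
$L{\left(y \right)} = 0$ ($L{\left(y \right)} = \frac{\left(y - y\right) y^{2}}{6} = \frac{0 y^{2}}{6} = \frac{1}{6} \cdot 0 = 0$)
$h{\left(K,W \right)} = 8 - \sqrt{1 + 2 K}$ ($h{\left(K,W \right)} = 8 - \sqrt{\left(1 + K\right) + K} = 8 - \sqrt{1 + 2 K}$)
$\left(\left(-2 + h{\left(-3,6 \right)}\right) + 3\right) 25 - L{\left(-25 \right)} = \left(\left(-2 + \left(8 - \sqrt{1 + 2 \left(-3\right)}\right)\right) + 3\right) 25 - 0 = \left(\left(-2 + \left(8 - \sqrt{1 - 6}\right)\right) + 3\right) 25 + 0 = \left(\left(-2 + \left(8 - \sqrt{-5}\right)\right) + 3\right) 25 + 0 = \left(\left(-2 + \left(8 - i \sqrt{5}\right)\right) + 3\right) 25 + 0 = \left(\left(6 - i \sqrt{5}\right) + 3\right) 25 + 0 = \left(9 - i \sqrt{5}\right) 25 + 0 = \left(225 - 25 i \sqrt{5}\right) + 0 = 225 - 25 i \sqrt{5}$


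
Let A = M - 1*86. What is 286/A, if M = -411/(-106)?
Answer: -30316/8705 ≈ -3.4826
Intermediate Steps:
M = 411/106 (M = -411*(-1/106) = 411/106 ≈ 3.8774)
A = -8705/106 (A = 411/106 - 1*86 = 411/106 - 86 = -8705/106 ≈ -82.123)
286/A = 286/(-8705/106) = 286*(-106/8705) = -30316/8705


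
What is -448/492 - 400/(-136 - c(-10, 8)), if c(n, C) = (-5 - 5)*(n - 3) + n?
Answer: 1283/1968 ≈ 0.65193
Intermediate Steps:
c(n, C) = 30 - 9*n (c(n, C) = -10*(-3 + n) + n = (30 - 10*n) + n = 30 - 9*n)
-448/492 - 400/(-136 - c(-10, 8)) = -448/492 - 400/(-136 - (30 - 9*(-10))) = -448*1/492 - 400/(-136 - (30 + 90)) = -112/123 - 400/(-136 - 1*120) = -112/123 - 400/(-136 - 120) = -112/123 - 400/(-256) = -112/123 - 400*(-1/256) = -112/123 + 25/16 = 1283/1968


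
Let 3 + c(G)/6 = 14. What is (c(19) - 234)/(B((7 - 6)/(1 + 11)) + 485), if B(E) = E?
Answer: -2016/5821 ≈ -0.34633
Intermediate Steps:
c(G) = 66 (c(G) = -18 + 6*14 = -18 + 84 = 66)
(c(19) - 234)/(B((7 - 6)/(1 + 11)) + 485) = (66 - 234)/((7 - 6)/(1 + 11) + 485) = -168/(1/12 + 485) = -168/5821/12 = -168*12/5821 = -2016/5821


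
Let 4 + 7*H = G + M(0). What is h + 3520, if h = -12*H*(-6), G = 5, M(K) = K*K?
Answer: 24712/7 ≈ 3530.3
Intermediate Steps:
M(K) = K**2
H = 1/7 (H = -4/7 + (5 + 0**2)/7 = -4/7 + (5 + 0)/7 = -4/7 + (1/7)*5 = -4/7 + 5/7 = 1/7 ≈ 0.14286)
h = 72/7 (h = -12*1/7*(-6) = -12/7*(-6) = 72/7 ≈ 10.286)
h + 3520 = 72/7 + 3520 = 24712/7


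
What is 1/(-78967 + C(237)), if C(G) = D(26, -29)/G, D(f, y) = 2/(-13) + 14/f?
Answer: -3081/243297322 ≈ -1.2664e-5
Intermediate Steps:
D(f, y) = -2/13 + 14/f (D(f, y) = 2*(-1/13) + 14/f = -2/13 + 14/f)
C(G) = 5/(13*G) (C(G) = (-2/13 + 14/26)/G = (-2/13 + 14*(1/26))/G = (-2/13 + 7/13)/G = 5/(13*G))
1/(-78967 + C(237)) = 1/(-78967 + (5/13)/237) = 1/(-78967 + (5/13)*(1/237)) = 1/(-78967 + 5/3081) = 1/(-243297322/3081) = -3081/243297322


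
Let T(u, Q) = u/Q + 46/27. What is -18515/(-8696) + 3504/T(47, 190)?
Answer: 156500438555/87038264 ≈ 1798.1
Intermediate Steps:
T(u, Q) = 46/27 + u/Q (T(u, Q) = u/Q + 46*(1/27) = u/Q + 46/27 = 46/27 + u/Q)
-18515/(-8696) + 3504/T(47, 190) = -18515/(-8696) + 3504/(46/27 + 47/190) = -18515*(-1/8696) + 3504/(46/27 + 47*(1/190)) = 18515/8696 + 3504/(46/27 + 47/190) = 18515/8696 + 3504/(10009/5130) = 18515/8696 + 3504*(5130/10009) = 18515/8696 + 17975520/10009 = 156500438555/87038264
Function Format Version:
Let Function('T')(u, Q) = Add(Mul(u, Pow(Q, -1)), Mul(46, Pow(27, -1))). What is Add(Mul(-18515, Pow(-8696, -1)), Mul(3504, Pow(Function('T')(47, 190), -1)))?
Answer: Rational(156500438555, 87038264) ≈ 1798.1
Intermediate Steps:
Function('T')(u, Q) = Add(Rational(46, 27), Mul(u, Pow(Q, -1))) (Function('T')(u, Q) = Add(Mul(u, Pow(Q, -1)), Mul(46, Rational(1, 27))) = Add(Mul(u, Pow(Q, -1)), Rational(46, 27)) = Add(Rational(46, 27), Mul(u, Pow(Q, -1))))
Add(Mul(-18515, Pow(-8696, -1)), Mul(3504, Pow(Function('T')(47, 190), -1))) = Add(Mul(-18515, Pow(-8696, -1)), Mul(3504, Pow(Add(Rational(46, 27), Mul(47, Pow(190, -1))), -1))) = Add(Mul(-18515, Rational(-1, 8696)), Mul(3504, Pow(Add(Rational(46, 27), Mul(47, Rational(1, 190))), -1))) = Add(Rational(18515, 8696), Mul(3504, Pow(Add(Rational(46, 27), Rational(47, 190)), -1))) = Add(Rational(18515, 8696), Mul(3504, Pow(Rational(10009, 5130), -1))) = Add(Rational(18515, 8696), Mul(3504, Rational(5130, 10009))) = Add(Rational(18515, 8696), Rational(17975520, 10009)) = Rational(156500438555, 87038264)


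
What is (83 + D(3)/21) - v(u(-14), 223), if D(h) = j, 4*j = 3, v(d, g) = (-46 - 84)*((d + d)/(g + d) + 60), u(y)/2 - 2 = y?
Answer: 43749555/5572 ≈ 7851.7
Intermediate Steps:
u(y) = 4 + 2*y
v(d, g) = -7800 - 260*d/(d + g) (v(d, g) = -130*((2*d)/(d + g) + 60) = -130*(2*d/(d + g) + 60) = -130*(60 + 2*d/(d + g)) = -7800 - 260*d/(d + g))
j = 3/4 (j = (1/4)*3 = 3/4 ≈ 0.75000)
D(h) = 3/4
(83 + D(3)/21) - v(u(-14), 223) = (83 + (3/4)/21) - 260*(-31*(4 + 2*(-14)) - 30*223)/((4 + 2*(-14)) + 223) = (83 + (3/4)*(1/21)) - 260*(-31*(4 - 28) - 6690)/((4 - 28) + 223) = (83 + 1/28) - 260*(-31*(-24) - 6690)/(-24 + 223) = 2325/28 - 260*(744 - 6690)/199 = 2325/28 - 260*(-5946)/199 = 2325/28 - 1*(-1545960/199) = 2325/28 + 1545960/199 = 43749555/5572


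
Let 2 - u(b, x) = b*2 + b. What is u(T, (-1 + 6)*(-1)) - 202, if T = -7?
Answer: -179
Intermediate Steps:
u(b, x) = 2 - 3*b (u(b, x) = 2 - (b*2 + b) = 2 - (2*b + b) = 2 - 3*b)
u(T, (-1 + 6)*(-1)) - 202 = (2 - 3*(-7)) - 202 = (2 + 21) - 202 = 23 - 202 = -179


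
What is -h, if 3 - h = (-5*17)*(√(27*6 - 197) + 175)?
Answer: -14878 - 85*I*√35 ≈ -14878.0 - 502.87*I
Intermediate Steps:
h = 14878 + 85*I*√35 (h = 3 - (-5*17)*(√(27*6 - 197) + 175) = 3 - (-85)*(√(162 - 197) + 175) = 3 - (-85)*(√(-35) + 175) = 3 - (-85)*(I*√35 + 175) = 3 - (-85)*(175 + I*√35) = 3 - (-14875 - 85*I*√35) = 3 + (14875 + 85*I*√35) = 14878 + 85*I*√35 ≈ 14878.0 + 502.87*I)
-h = -(14878 + 85*I*√35) = -14878 - 85*I*√35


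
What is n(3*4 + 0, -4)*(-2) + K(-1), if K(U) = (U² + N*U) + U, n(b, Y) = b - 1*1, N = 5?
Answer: -27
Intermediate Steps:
n(b, Y) = -1 + b (n(b, Y) = b - 1 = -1 + b)
K(U) = U² + 6*U (K(U) = (U² + 5*U) + U = U² + 6*U)
n(3*4 + 0, -4)*(-2) + K(-1) = (-1 + (3*4 + 0))*(-2) - (6 - 1) = (-1 + (12 + 0))*(-2) - 1*5 = (-1 + 12)*(-2) - 5 = 11*(-2) - 5 = -22 - 5 = -27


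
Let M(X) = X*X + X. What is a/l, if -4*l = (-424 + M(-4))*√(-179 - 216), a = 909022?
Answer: -909022*I*√395/40685 ≈ -444.06*I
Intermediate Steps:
M(X) = X + X² (M(X) = X² + X = X + X²)
l = 103*I*√395 (l = -(-424 - 4*(1 - 4))*√(-179 - 216)/4 = -(-424 - 4*(-3))*√(-395)/4 = -(-424 + 12)*I*√395/4 = -(-103)*I*√395 = 103*I*√395 ≈ 2047.1*I)
a/l = 909022/((103*I*√395)) = 909022*(-I*√395/40685) = -909022*I*√395/40685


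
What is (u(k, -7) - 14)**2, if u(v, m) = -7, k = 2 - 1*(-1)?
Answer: 441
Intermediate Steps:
k = 3 (k = 2 + 1 = 3)
(u(k, -7) - 14)**2 = (-7 - 14)**2 = (-21)**2 = 441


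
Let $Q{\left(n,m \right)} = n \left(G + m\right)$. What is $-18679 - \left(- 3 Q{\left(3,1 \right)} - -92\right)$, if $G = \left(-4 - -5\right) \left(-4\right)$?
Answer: $-18798$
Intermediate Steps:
$G = -4$ ($G = \left(-4 + 5\right) \left(-4\right) = 1 \left(-4\right) = -4$)
$Q{\left(n,m \right)} = n \left(-4 + m\right)$
$-18679 - \left(- 3 Q{\left(3,1 \right)} - -92\right) = -18679 - \left(- 3 \cdot 3 \left(-4 + 1\right) - -92\right) = -18679 - \left(- 3 \cdot 3 \left(-3\right) + 92\right) = -18679 - \left(\left(-3\right) \left(-9\right) + 92\right) = -18679 - \left(27 + 92\right) = -18679 - 119 = -18798$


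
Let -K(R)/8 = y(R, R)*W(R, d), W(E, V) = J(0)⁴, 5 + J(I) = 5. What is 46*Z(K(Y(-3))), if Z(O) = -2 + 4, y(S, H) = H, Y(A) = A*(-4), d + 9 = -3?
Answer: 92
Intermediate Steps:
d = -12 (d = -9 - 3 = -12)
Y(A) = -4*A
J(I) = 0 (J(I) = -5 + 5 = 0)
W(E, V) = 0 (W(E, V) = 0⁴ = 0)
K(R) = 0 (K(R) = -8*R*0 = -8*0 = 0)
Z(O) = 2
46*Z(K(Y(-3))) = 46*2 = 92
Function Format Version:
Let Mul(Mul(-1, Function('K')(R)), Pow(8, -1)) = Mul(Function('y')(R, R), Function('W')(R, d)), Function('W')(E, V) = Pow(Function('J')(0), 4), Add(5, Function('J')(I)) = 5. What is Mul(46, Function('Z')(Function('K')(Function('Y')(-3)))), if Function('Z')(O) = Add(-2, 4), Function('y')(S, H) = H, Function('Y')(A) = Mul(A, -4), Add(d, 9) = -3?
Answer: 92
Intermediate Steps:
d = -12 (d = Add(-9, -3) = -12)
Function('Y')(A) = Mul(-4, A)
Function('J')(I) = 0 (Function('J')(I) = Add(-5, 5) = 0)
Function('W')(E, V) = 0 (Function('W')(E, V) = Pow(0, 4) = 0)
Function('K')(R) = 0 (Function('K')(R) = Mul(-8, Mul(R, 0)) = Mul(-8, 0) = 0)
Function('Z')(O) = 2
Mul(46, Function('Z')(Function('K')(Function('Y')(-3)))) = Mul(46, 2) = 92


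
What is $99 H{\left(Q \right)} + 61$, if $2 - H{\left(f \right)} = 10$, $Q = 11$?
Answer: $-731$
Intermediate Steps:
$H{\left(f \right)} = -8$ ($H{\left(f \right)} = 2 - 10 = -8$)
$99 H{\left(Q \right)} + 61 = 99 \left(-8\right) + 61 = -792 + 61 = -731$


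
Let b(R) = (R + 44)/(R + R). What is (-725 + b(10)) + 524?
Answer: -1983/10 ≈ -198.30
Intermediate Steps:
b(R) = (44 + R)/(2*R) (b(R) = (44 + R)/((2*R)) = (44 + R)*(1/(2*R)) = (44 + R)/(2*R))
(-725 + b(10)) + 524 = (-725 + (1/2)*(44 + 10)/10) + 524 = (-725 + (1/2)*(1/10)*54) + 524 = (-725 + 27/10) + 524 = -7223/10 + 524 = -1983/10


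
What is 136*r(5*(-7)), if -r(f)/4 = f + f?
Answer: 38080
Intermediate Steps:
r(f) = -8*f (r(f) = -4*(f + f) = -8*f)
136*r(5*(-7)) = 136*(-40*(-7)) = 136*(-8*(-35)) = 136*280 = 38080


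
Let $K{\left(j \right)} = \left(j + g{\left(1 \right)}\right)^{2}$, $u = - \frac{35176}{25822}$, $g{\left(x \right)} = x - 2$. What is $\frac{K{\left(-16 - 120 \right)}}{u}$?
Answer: $- \frac{242326559}{17588} \approx -13778.0$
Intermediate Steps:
$g{\left(x \right)} = -2 + x$
$u = - \frac{17588}{12911}$ ($u = \left(-35176\right) \frac{1}{25822} = - \frac{17588}{12911} \approx -1.3622$)
$K{\left(j \right)} = \left(-1 + j\right)^{2}$ ($K{\left(j \right)} = \left(j + \left(-2 + 1\right)\right)^{2} = \left(j - 1\right)^{2} = \left(-1 + j\right)^{2}$)
$\frac{K{\left(-16 - 120 \right)}}{u} = \frac{\left(-1 - 136\right)^{2}}{- \frac{17588}{12911}} = \left(-1 - 136\right)^{2} \left(- \frac{12911}{17588}\right) = \left(-137\right)^{2} \left(- \frac{12911}{17588}\right) = 18769 \left(- \frac{12911}{17588}\right) = - \frac{242326559}{17588}$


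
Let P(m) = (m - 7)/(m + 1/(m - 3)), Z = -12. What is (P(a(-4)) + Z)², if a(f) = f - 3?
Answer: 506944/5041 ≈ 100.56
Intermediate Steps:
a(f) = -3 + f
P(m) = (-7 + m)/(m + 1/(-3 + m))
(P(a(-4)) + Z)² = ((21 + (-3 - 4)² - 10*(-3 - 4))/(1 + (-3 - 4)² - 3*(-3 - 4)) - 12)² = ((21 + (-7)² - 10*(-7))/(1 + (-7)² - 3*(-7)) - 12)² = ((21 + 49 + 70)/(1 + 49 + 21) - 12)² = (140/71 - 12)² = (-712/71)² = 506944/5041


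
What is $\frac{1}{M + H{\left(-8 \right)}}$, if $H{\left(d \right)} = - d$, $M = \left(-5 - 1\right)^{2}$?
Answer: $\frac{1}{44} \approx 0.022727$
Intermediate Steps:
$M = 36$ ($M = \left(-6\right)^{2} = 36$)
$\frac{1}{M + H{\left(-8 \right)}} = \frac{1}{36 - -8} = \frac{1}{36 + 8} = \frac{1}{44}$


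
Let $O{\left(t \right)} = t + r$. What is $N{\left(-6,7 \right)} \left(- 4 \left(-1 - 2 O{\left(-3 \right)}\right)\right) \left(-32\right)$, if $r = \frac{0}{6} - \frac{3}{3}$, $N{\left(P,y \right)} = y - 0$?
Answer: $6272$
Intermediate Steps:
$N{\left(P,y \right)} = y$ ($N{\left(P,y \right)} = y + 0 = y$)
$r = -1$ ($r = 0 \cdot \frac{1}{6} - 1 = 0 - 1 = -1$)
$O{\left(t \right)} = -1 + t$ ($O{\left(t \right)} = t - 1 = -1 + t$)
$N{\left(-6,7 \right)} \left(- 4 \left(-1 - 2 O{\left(-3 \right)}\right)\right) \left(-32\right) = 7 \left(- 4 \left(-1 - 2 \left(-1 - 3\right)\right)\right) \left(-32\right) = 7 \left(- 4 \left(-1 - -8\right)\right) \left(-32\right) = 7 \left(- 4 \left(-1 + 8\right)\right) \left(-32\right) = 7 \left(\left(-4\right) 7\right) \left(-32\right) = 7 \left(-28\right) \left(-32\right) = \left(-196\right) \left(-32\right) = 6272$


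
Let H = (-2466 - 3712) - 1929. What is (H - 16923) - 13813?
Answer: -38843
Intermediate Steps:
H = -8107 (H = -6178 - 1929 = -8107)
(H - 16923) - 13813 = (-8107 - 16923) - 13813 = -25030 - 13813 = -38843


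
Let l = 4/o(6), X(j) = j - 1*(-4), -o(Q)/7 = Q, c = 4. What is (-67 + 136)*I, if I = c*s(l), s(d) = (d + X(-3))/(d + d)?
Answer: -1311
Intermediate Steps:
o(Q) = -7*Q
X(j) = 4 + j (X(j) = j + 4 = 4 + j)
l = -2/21 (l = 4/((-7*6)) = 4/(-42) = 4*(-1/42) = -2/21 ≈ -0.095238)
s(d) = (1 + d)/(2*d) (s(d) = (d + (4 - 3))/(d + d) = (d + 1)/((2*d)) = (1 + d)*(1/(2*d)) = (1 + d)/(2*d))
I = -19 (I = 4*((1 - 2/21)/(2*(-2/21))) = 4*((½)*(-21/2)*(19/21)) = 4*(-19/4) = -19)
(-67 + 136)*I = (-67 + 136)*(-19) = 69*(-19) = -1311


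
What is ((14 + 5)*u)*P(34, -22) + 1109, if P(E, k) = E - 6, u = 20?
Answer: 11749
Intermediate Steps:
P(E, k) = -6 + E
((14 + 5)*u)*P(34, -22) + 1109 = ((14 + 5)*20)*(-6 + 34) + 1109 = (19*20)*28 + 1109 = 380*28 + 1109 = 10640 + 1109 = 11749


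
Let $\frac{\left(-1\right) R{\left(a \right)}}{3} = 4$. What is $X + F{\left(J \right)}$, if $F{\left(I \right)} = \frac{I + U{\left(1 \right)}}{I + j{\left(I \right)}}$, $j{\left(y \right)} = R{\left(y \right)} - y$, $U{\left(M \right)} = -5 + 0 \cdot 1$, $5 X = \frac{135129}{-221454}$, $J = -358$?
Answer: $\frac{22239859}{738180} \approx 30.128$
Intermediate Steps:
$R{\left(a \right)} = -12$ ($R{\left(a \right)} = \left(-3\right) 4 = -12$)
$X = - \frac{45043}{369090}$ ($X = \frac{135129 \frac{1}{-221454}}{5} = \frac{135129 \left(- \frac{1}{221454}\right)}{5} = \frac{1}{5} \left(- \frac{45043}{73818}\right) = - \frac{45043}{369090} \approx -0.12204$)
$U{\left(M \right)} = -5$ ($U{\left(M \right)} = -5 + 0 = -5$)
$j{\left(y \right)} = -12 - y$
$F{\left(I \right)} = \frac{5}{12} - \frac{I}{12}$ ($F{\left(I \right)} = \frac{I - 5}{I - \left(12 + I\right)} = \frac{-5 + I}{-12} = \left(-5 + I\right) \left(- \frac{1}{12}\right) = \frac{5}{12} - \frac{I}{12}$)
$X + F{\left(J \right)} = - \frac{45043}{369090} + \left(\frac{5}{12} - - \frac{179}{6}\right) = - \frac{45043}{369090} + \left(\frac{5}{12} + \frac{179}{6}\right) = - \frac{45043}{369090} + \frac{121}{4} = \frac{22239859}{738180}$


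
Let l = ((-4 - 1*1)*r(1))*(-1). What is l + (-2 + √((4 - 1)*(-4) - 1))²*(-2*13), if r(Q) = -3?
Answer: 219 + 104*I*√13 ≈ 219.0 + 374.98*I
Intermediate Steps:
l = -15 (l = ((-4 - 1*1)*(-3))*(-1) = ((-4 - 1)*(-3))*(-1) = -5*(-3)*(-1) = 15*(-1) = -15)
l + (-2 + √((4 - 1)*(-4) - 1))²*(-2*13) = -15 + (-2 + √((4 - 1)*(-4) - 1))²*(-2*13) = -15 + (-2 + √(3*(-4) - 1))²*(-26) = -15 + (-2 + √(-12 - 1))²*(-26) = -15 + (-2 + √(-13))²*(-26) = -15 + (-2 + I*√13)²*(-26) = -15 - 26*(-2 + I*√13)²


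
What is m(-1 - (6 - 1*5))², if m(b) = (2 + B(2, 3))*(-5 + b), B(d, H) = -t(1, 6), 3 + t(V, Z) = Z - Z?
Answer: 1225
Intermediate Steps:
t(V, Z) = -3 (t(V, Z) = -3 + (Z - Z) = -3 + 0 = -3)
B(d, H) = 3 (B(d, H) = -1*(-3) = 3)
m(b) = -25 + 5*b (m(b) = (2 + 3)*(-5 + b) = 5*(-5 + b) = -25 + 5*b)
m(-1 - (6 - 1*5))² = (-25 + 5*(-1 - (6 - 1*5)))² = (-25 + 5*(-1 - (6 - 5)))² = (-25 + 5*(-1 - 1*1))² = (-25 + 5*(-1 - 1))² = (-25 + 5*(-2))² = (-25 - 10)² = (-35)² = 1225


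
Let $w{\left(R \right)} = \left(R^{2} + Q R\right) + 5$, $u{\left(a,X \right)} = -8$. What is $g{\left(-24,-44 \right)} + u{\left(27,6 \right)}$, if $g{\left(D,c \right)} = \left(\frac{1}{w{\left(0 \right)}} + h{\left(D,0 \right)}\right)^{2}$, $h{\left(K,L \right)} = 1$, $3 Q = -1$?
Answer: $- \frac{164}{25} \approx -6.56$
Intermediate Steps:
$Q = - \frac{1}{3}$ ($Q = \frac{1}{3} \left(-1\right) = - \frac{1}{3} \approx -0.33333$)
$w{\left(R \right)} = 5 + R^{2} - \frac{R}{3}$ ($w{\left(R \right)} = \left(R^{2} - \frac{R}{3}\right) + 5 = 5 + R^{2} - \frac{R}{3}$)
$g{\left(D,c \right)} = \frac{36}{25}$ ($g{\left(D,c \right)} = \left(\frac{1}{5 + 0^{2} - 0} + 1\right)^{2} = \left(\frac{1}{5 + 0 + 0} + 1\right)^{2} = \left(\frac{1}{5} + 1\right)^{2} = \left(\frac{6}{5}\right)^{2} = \frac{36}{25}$)
$g{\left(-24,-44 \right)} + u{\left(27,6 \right)} = \frac{36}{25} - 8 = - \frac{164}{25}$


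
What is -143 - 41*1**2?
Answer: -184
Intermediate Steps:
-143 - 41*1**2 = -143 - 41*1 = -143 - 41 = -184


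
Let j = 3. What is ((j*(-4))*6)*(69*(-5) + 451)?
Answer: -7632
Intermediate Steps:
((j*(-4))*6)*(69*(-5) + 451) = ((3*(-4))*6)*(69*(-5) + 451) = (-12*6)*(-345 + 451) = -72*106 = -7632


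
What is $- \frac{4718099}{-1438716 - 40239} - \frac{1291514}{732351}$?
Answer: $\frac{171690381431}{120346019245} \approx 1.4266$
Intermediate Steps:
$- \frac{4718099}{-1438716 - 40239} - \frac{1291514}{732351} = - \frac{4718099}{-1478955} - \frac{1291514}{732351} = \left(-4718099\right) \left(- \frac{1}{1478955}\right) - \frac{1291514}{732351} = \frac{4718099}{1478955} - \frac{1291514}{732351} = \frac{171690381431}{120346019245}$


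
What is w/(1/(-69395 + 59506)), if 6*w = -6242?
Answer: 30863569/3 ≈ 1.0288e+7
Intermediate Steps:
w = -3121/3 (w = (⅙)*(-6242) = -3121/3 ≈ -1040.3)
w/(1/(-69395 + 59506)) = -3121/(3*(1/(-69395 + 59506))) = -3121/(3*(1/(-9889))) = -3121/(3*(-1/9889)) = -3121/3*(-9889) = 30863569/3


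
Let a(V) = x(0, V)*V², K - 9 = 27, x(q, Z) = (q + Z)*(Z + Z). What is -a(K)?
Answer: -3359232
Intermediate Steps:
x(q, Z) = 2*Z*(Z + q) (x(q, Z) = (Z + q)*(2*Z) = 2*Z*(Z + q))
K = 36 (K = 9 + 27 = 36)
a(V) = 2*V⁴ (a(V) = (2*V*(V + 0))*V² = (2*V*V)*V² = (2*V²)*V² = 2*V⁴)
-a(K) = -2*36⁴ = -2*1679616 = -1*3359232 = -3359232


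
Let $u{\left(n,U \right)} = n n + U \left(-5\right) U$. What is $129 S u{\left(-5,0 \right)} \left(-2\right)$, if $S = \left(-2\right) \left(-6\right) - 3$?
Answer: $-58050$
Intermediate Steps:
$S = 9$ ($S = 12 - 3 = 9$)
$u{\left(n,U \right)} = n^{2} - 5 U^{2}$ ($u{\left(n,U \right)} = n^{2} + - 5 U U = n^{2} - 5 U^{2}$)
$129 S u{\left(-5,0 \right)} \left(-2\right) = 129 \cdot 9 \left(\left(-5\right)^{2} - 5 \cdot 0^{2}\right) \left(-2\right) = 1161 \left(25 - 0\right) \left(-2\right) = 1161 \left(25 + 0\right) \left(-2\right) = 1161 \cdot 25 \left(-2\right) = 1161 \left(-50\right) = -58050$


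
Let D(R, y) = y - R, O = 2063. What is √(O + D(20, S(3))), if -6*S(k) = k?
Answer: √8170/2 ≈ 45.194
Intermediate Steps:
S(k) = -k/6
√(O + D(20, S(3))) = √(2063 + (-⅙*3 - 1*20)) = √(2063 + (-½ - 20)) = √(2063 - 41/2) = √(4085/2) = √8170/2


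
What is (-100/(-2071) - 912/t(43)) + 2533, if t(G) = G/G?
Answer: 3357191/2071 ≈ 1621.0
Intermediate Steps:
t(G) = 1
(-100/(-2071) - 912/t(43)) + 2533 = (-100/(-2071) - 912/1) + 2533 = (-100*(-1/2071) - 912*1) + 2533 = (100/2071 - 912) + 2533 = -1888652/2071 + 2533 = 3357191/2071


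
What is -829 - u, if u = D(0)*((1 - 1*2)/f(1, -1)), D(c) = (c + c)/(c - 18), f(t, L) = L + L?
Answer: -829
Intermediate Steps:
f(t, L) = 2*L
D(c) = 2*c/(-18 + c) (D(c) = (2*c)/(-18 + c) = 2*c/(-18 + c))
u = 0 (u = (2*0/(-18 + 0))*((1 - 1*2)/((2*(-1)))) = (2*0/(-18))*((1 - 2)/(-2)) = (2*0*(-1/18))*(-1*(-1/2)) = 0*(1/2) = 0)
-829 - u = -829 - 1*0 = -829 + 0 = -829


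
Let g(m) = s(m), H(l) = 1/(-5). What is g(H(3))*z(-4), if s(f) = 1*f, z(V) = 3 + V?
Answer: ⅕ ≈ 0.20000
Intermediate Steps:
H(l) = -⅕
s(f) = f
g(m) = m
g(H(3))*z(-4) = -(3 - 4)/5 = -⅕*(-1) = ⅕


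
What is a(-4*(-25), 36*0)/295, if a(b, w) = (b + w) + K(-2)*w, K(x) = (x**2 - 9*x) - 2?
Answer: 20/59 ≈ 0.33898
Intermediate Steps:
K(x) = -2 + x**2 - 9*x
a(b, w) = b + 21*w (a(b, w) = (b + w) + (-2 + (-2)**2 - 9*(-2))*w = (b + w) + (-2 + 4 + 18)*w = (b + w) + 20*w = b + 21*w)
a(-4*(-25), 36*0)/295 = (-4*(-25) + 21*(36*0))/295 = (100 + 21*0)*(1/295) = (100 + 0)*(1/295) = 100*(1/295) = 20/59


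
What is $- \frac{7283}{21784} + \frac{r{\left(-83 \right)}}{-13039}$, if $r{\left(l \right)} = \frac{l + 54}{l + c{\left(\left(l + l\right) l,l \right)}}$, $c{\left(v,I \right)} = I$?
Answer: $- \frac{7882247939}{23575450808} \approx -0.33434$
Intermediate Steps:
$r{\left(l \right)} = \frac{54 + l}{2 l}$ ($r{\left(l \right)} = \frac{l + 54}{l + l} = \frac{54 + l}{2 l}$)
$- \frac{7283}{21784} + \frac{r{\left(-83 \right)}}{-13039} = - \frac{7283}{21784} + \frac{\frac{1}{2} \frac{1}{-83} \left(54 - 83\right)}{-13039} = \left(-7283\right) \frac{1}{21784} + \frac{1}{2} \left(- \frac{1}{83}\right) \left(-29\right) \left(- \frac{1}{13039}\right) = - \frac{7283}{21784} + \frac{29}{166} \left(- \frac{1}{13039}\right) = - \frac{7283}{21784} - \frac{29}{2164474} = - \frac{7882247939}{23575450808}$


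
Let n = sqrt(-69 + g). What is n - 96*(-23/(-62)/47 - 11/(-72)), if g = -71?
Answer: -67420/4371 + 2*I*sqrt(35) ≈ -15.424 + 11.832*I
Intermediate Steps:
n = 2*I*sqrt(35) (n = sqrt(-69 - 71) = sqrt(-140) = 2*I*sqrt(35) ≈ 11.832*I)
n - 96*(-23/(-62)/47 - 11/(-72)) = 2*I*sqrt(35) - 96*(-23/(-62)/47 - 11/(-72)) = 2*I*sqrt(35) - 96*(-23*(-1/62)*(1/47) - 11*(-1/72)) = 2*I*sqrt(35) - 96*((23/62)*(1/47) + 11/72) = 2*I*sqrt(35) - 96*(23/2914 + 11/72) = 2*I*sqrt(35) - 96*16855/104904 = 2*I*sqrt(35) - 67420/4371 = -67420/4371 + 2*I*sqrt(35)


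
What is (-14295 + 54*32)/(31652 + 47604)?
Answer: -12567/79256 ≈ -0.15856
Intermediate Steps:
(-14295 + 54*32)/(31652 + 47604) = (-14295 + 1728)/79256 = -12567*1/79256 = -12567/79256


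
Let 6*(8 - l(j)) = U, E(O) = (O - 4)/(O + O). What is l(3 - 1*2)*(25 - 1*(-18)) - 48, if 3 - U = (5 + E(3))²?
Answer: 95455/216 ≈ 441.92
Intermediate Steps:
E(O) = (-4 + O)/(2*O) (E(O) = (-4 + O)/((2*O)) = (-4 + O)*(1/(2*O)) = (-4 + O)/(2*O))
U = -733/36 (U = 3 - (5 + (½)*(-4 + 3)/3)² = 3 - (5 + (½)*(⅓)*(-1))² = 3 - (5 - ⅙)² = 3 - (29/6)² = 3 - 1*841/36 = 3 - 841/36 = -733/36 ≈ -20.361)
l(j) = 2461/216 (l(j) = 8 - ⅙*(-733/36) = 8 + 733/216 = 2461/216)
l(3 - 1*2)*(25 - 1*(-18)) - 48 = 2461*(25 - 1*(-18))/216 - 48 = 2461*(25 + 18)/216 - 48 = (2461/216)*43 - 48 = 105823/216 - 48 = 95455/216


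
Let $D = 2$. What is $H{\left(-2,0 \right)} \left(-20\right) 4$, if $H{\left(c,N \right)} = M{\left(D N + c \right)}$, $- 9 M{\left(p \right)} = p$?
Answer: $- \frac{160}{9} \approx -17.778$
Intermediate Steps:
$M{\left(p \right)} = - \frac{p}{9}$
$H{\left(c,N \right)} = - \frac{2 N}{9} - \frac{c}{9}$ ($H{\left(c,N \right)} = - \frac{2 N + c}{9} = - \frac{c + 2 N}{9} = - \frac{2 N}{9} - \frac{c}{9}$)
$H{\left(-2,0 \right)} \left(-20\right) 4 = \left(\left(- \frac{2}{9}\right) 0 - - \frac{2}{9}\right) \left(-20\right) 4 = \left(0 + \frac{2}{9}\right) \left(-20\right) 4 = \frac{2}{9} \left(-20\right) 4 = \left(- \frac{40}{9}\right) 4 = - \frac{160}{9}$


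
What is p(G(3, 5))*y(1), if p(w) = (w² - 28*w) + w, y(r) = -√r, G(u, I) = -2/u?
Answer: -166/9 ≈ -18.444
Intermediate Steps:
p(w) = w² - 27*w
p(G(3, 5))*y(1) = ((-2/3)*(-27 - 2/3))*(-√1) = ((-2*⅓)*(-27 - 2*⅓))*(-1*1) = -2*(-27 - ⅔)/3*(-1) = -⅔*(-83/3)*(-1) = (166/9)*(-1) = -166/9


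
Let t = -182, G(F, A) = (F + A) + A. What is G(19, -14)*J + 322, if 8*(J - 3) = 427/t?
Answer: 61909/208 ≈ 297.64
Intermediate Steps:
G(F, A) = F + 2*A (G(F, A) = (A + F) + A = F + 2*A)
J = 563/208 (J = 3 + (427/(-182))/8 = 3 + (427*(-1/182))/8 = 3 + (⅛)*(-61/26) = 3 - 61/208 = 563/208 ≈ 2.7067)
G(19, -14)*J + 322 = (19 + 2*(-14))*(563/208) + 322 = (19 - 28)*(563/208) + 322 = -9*563/208 + 322 = -5067/208 + 322 = 61909/208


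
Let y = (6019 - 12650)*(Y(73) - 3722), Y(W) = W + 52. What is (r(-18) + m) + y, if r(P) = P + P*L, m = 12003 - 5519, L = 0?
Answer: 23858173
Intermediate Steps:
Y(W) = 52 + W
m = 6484
r(P) = P (r(P) = P + P*0 = P + 0 = P)
y = 23851707 (y = (6019 - 12650)*((52 + 73) - 3722) = -6631*(125 - 3722) = -6631*(-3597) = 23851707)
(r(-18) + m) + y = (-18 + 6484) + 23851707 = 6466 + 23851707 = 23858173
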